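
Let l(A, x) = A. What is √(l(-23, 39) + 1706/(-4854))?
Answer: I*√137547798/2427 ≈ 4.8323*I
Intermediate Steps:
√(l(-23, 39) + 1706/(-4854)) = √(-23 + 1706/(-4854)) = √(-23 + 1706*(-1/4854)) = √(-23 - 853/2427) = √(-56674/2427) = I*√137547798/2427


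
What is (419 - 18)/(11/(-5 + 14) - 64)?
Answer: -3609/565 ≈ -6.3876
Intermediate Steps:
(419 - 18)/(11/(-5 + 14) - 64) = 401/(11/9 - 64) = 401/(-565/9) = 401*(-9/565) = -3609/565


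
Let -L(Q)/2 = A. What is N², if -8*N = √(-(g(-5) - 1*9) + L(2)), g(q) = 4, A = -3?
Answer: 11/64 ≈ 0.17188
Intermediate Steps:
L(Q) = 6 (L(Q) = -2*(-3) = 6)
N = -√11/8 (N = -√(-(4 - 1*9) + 6)/8 = -√(-(4 - 9) + 6)/8 = -√(-1*(-5) + 6)/8 = -√(5 + 6)/8 = -√11/8 ≈ -0.41458)
N² = (-√11/8)² = 11/64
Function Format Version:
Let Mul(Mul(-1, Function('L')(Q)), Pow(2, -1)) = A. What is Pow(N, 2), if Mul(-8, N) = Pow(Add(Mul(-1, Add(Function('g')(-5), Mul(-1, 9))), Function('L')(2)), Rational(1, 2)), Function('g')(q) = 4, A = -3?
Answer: Rational(11, 64) ≈ 0.17188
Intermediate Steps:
Function('L')(Q) = 6 (Function('L')(Q) = Mul(-2, -3) = 6)
N = Mul(Rational(-1, 8), Pow(11, Rational(1, 2))) (N = Mul(Rational(-1, 8), Pow(Add(Mul(-1, Add(4, Mul(-1, 9))), 6), Rational(1, 2))) = Mul(Rational(-1, 8), Pow(Add(Mul(-1, Add(4, -9)), 6), Rational(1, 2))) = Mul(Rational(-1, 8), Pow(Add(Mul(-1, -5), 6), Rational(1, 2))) = Mul(Rational(-1, 8), Pow(Add(5, 6), Rational(1, 2))) = Mul(Rational(-1, 8), Pow(11, Rational(1, 2))) ≈ -0.41458)
Pow(N, 2) = Pow(Mul(Rational(-1, 8), Pow(11, Rational(1, 2))), 2) = Rational(11, 64)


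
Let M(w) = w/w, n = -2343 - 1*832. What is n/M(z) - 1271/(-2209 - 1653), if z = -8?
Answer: -12260579/3862 ≈ -3174.7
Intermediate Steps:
n = -3175 (n = -2343 - 832 = -3175)
M(w) = 1
n/M(z) - 1271/(-2209 - 1653) = -3175/1 - 1271/(-2209 - 1653) = -3175*1 - 1271/(-3862) = -3175 - 1271*(-1/3862) = -3175 + 1271/3862 = -12260579/3862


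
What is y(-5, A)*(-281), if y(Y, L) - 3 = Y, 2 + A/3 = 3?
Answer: 562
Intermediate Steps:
A = 3 (A = -6 + 3*3 = -6 + 9 = 3)
y(Y, L) = 3 + Y
y(-5, A)*(-281) = (3 - 5)*(-281) = -2*(-281) = 562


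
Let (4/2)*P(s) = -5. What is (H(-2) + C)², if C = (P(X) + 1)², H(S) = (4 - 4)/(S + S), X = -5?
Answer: 81/16 ≈ 5.0625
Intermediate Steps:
P(s) = -5/2 (P(s) = (½)*(-5) = -5/2)
H(S) = 0 (H(S) = 0/((2*S)) = 0*(1/(2*S)) = 0)
C = 9/4 (C = (-5/2 + 1)² = (-3/2)² = 9/4 ≈ 2.2500)
(H(-2) + C)² = (0 + 9/4)² = (9/4)² = 81/16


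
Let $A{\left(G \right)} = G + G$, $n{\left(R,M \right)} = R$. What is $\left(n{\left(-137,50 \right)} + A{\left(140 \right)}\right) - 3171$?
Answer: $-3028$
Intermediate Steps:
$A{\left(G \right)} = 2 G$
$\left(n{\left(-137,50 \right)} + A{\left(140 \right)}\right) - 3171 = \left(-137 + 2 \cdot 140\right) - 3171 = \left(-137 + 280\right) - 3171 = 143 - 3171 = -3028$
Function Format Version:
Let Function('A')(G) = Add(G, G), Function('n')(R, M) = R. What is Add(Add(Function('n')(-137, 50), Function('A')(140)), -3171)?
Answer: -3028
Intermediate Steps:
Function('A')(G) = Mul(2, G)
Add(Add(Function('n')(-137, 50), Function('A')(140)), -3171) = Add(Add(-137, Mul(2, 140)), -3171) = Add(Add(-137, 280), -3171) = Add(143, -3171) = -3028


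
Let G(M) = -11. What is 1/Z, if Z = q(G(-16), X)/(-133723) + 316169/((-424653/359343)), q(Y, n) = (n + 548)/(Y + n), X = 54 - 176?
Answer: -2517507041609/673542449854263525 ≈ -3.7377e-6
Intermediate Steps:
X = -122
q(Y, n) = (548 + n)/(Y + n)
Z = -673542449854263525/2517507041609 (Z = ((548 - 122)/(-11 - 122))/(-133723) + 316169/((-424653/359343)) = (426/(-133))*(-1/133723) + 316169/((-424653*1/359343)) = -1/133*426*(-1/133723) + 316169/(-141551/119781) = -426/133*(-1/133723) + 316169*(-119781/141551) = 426/17785159 - 37871038989/141551 = -673542449854263525/2517507041609 ≈ -2.6754e+5)
1/Z = 1/(-673542449854263525/2517507041609) = -2517507041609/673542449854263525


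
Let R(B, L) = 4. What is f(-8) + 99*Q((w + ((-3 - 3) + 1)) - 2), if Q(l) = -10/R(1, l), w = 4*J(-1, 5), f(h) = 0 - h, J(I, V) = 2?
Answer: -479/2 ≈ -239.50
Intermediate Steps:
f(h) = -h
w = 8 (w = 4*2 = 8)
Q(l) = -5/2 (Q(l) = -10/4 = -10*1/4 = -5/2)
f(-8) + 99*Q((w + ((-3 - 3) + 1)) - 2) = -1*(-8) + 99*(-5/2) = 8 - 495/2 = -479/2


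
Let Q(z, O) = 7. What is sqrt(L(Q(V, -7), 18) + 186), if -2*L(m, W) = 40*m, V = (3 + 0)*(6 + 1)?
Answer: sqrt(46) ≈ 6.7823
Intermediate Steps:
V = 21 (V = 3*7 = 21)
L(m, W) = -20*m
sqrt(L(Q(V, -7), 18) + 186) = sqrt(-20*7 + 186) = sqrt(-140 + 186) = sqrt(46)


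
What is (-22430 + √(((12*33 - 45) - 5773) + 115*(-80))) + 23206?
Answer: 776 + I*√14622 ≈ 776.0 + 120.92*I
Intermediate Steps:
(-22430 + √(((12*33 - 45) - 5773) + 115*(-80))) + 23206 = (-22430 + √(((396 - 45) - 5773) - 9200)) + 23206 = (-22430 + √((351 - 5773) - 9200)) + 23206 = (-22430 + √(-5422 - 9200)) + 23206 = (-22430 + √(-14622)) + 23206 = (-22430 + I*√14622) + 23206 = 776 + I*√14622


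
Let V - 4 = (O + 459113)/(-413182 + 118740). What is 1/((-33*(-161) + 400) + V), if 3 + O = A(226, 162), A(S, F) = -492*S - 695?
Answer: 294442/1682977691 ≈ 0.00017495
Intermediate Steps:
A(S, F) = -695 - 492*S
O = -111890 (O = -3 + (-695 - 492*226) = -3 + (-695 - 111192) = -3 - 111887 = -111890)
V = 830545/294442 (V = 4 + (-111890 + 459113)/(-413182 + 118740) = 4 + 347223/(-294442) = 4 + 347223*(-1/294442) = 4 - 347223/294442 = 830545/294442 ≈ 2.8207)
1/((-33*(-161) + 400) + V) = 1/((-33*(-161) + 400) + 830545/294442) = 1/((5313 + 400) + 830545/294442) = 1/(5713 + 830545/294442) = 1/(1682977691/294442) = 294442/1682977691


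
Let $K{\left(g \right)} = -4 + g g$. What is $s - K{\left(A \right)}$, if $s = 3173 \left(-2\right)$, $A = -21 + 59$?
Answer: $-7786$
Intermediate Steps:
$A = 38$
$K{\left(g \right)} = -4 + g^{2}$
$s = -6346$
$s - K{\left(A \right)} = -6346 - \left(-4 + 38^{2}\right) = -6346 - \left(-4 + 1444\right) = -6346 - 1440 = -7786$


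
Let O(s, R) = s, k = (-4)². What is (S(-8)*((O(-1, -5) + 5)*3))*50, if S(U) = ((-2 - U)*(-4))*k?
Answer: -230400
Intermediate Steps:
k = 16
S(U) = 128 + 64*U (S(U) = ((-2 - U)*(-4))*16 = (8 + 4*U)*16 = 128 + 64*U)
(S(-8)*((O(-1, -5) + 5)*3))*50 = ((128 + 64*(-8))*((-1 + 5)*3))*50 = ((128 - 512)*(4*3))*50 = -384*12*50 = -4608*50 = -230400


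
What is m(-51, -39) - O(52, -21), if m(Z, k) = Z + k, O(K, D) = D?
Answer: -69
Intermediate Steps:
m(-51, -39) - O(52, -21) = (-51 - 39) - 1*(-21) = -90 + 21 = -69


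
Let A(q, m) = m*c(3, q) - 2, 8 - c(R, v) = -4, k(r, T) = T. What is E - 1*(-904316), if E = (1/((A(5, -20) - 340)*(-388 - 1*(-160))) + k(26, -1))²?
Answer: 15923420296206481/17608228416 ≈ 9.0432e+5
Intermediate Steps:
c(R, v) = 12 (c(R, v) = 8 - 1*(-4) = 8 + 4 = 12)
A(q, m) = -2 + 12*m (A(q, m) = m*12 - 2 = 12*m - 2 = -2 + 12*m)
E = 17607963025/17608228416 (E = (1/(((-2 + 12*(-20)) - 340)*(-388 - 1*(-160))) - 1)² = (1/(((-2 - 240) - 340)*(-388 + 160)) - 1)² = (1/(-242 - 340*(-228)) - 1)² = (-1/228/(-582) - 1)² = (-1/582*(-1/228) - 1)² = (1/132696 - 1)² = (-132695/132696)² = 17607963025/17608228416 ≈ 0.99998)
E - 1*(-904316) = 17607963025/17608228416 - 1*(-904316) = 17607963025/17608228416 + 904316 = 15923420296206481/17608228416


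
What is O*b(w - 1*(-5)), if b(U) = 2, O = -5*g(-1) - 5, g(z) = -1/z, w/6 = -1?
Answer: -20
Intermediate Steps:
w = -6 (w = 6*(-1) = -6)
O = -10 (O = -(-5)/(-1) - 5 = -(-5)*(-1) - 5 = -5*1 - 5 = -5 - 5 = -10)
O*b(w - 1*(-5)) = -10*2 = -20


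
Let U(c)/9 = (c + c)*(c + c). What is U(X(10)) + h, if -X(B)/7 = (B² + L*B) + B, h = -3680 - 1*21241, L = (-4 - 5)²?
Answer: 1493024679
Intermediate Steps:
L = 81 (L = (-9)² = 81)
h = -24921 (h = -3680 - 21241 = -24921)
X(B) = -574*B - 7*B² (X(B) = -7*((B² + 81*B) + B) = -7*(B² + 82*B) = -574*B - 7*B²)
U(c) = 36*c² (U(c) = 9*((c + c)*(c + c)) = 9*((2*c)*(2*c)) = 9*(4*c²) = 36*c²)
U(X(10)) + h = 36*(-7*10*(82 + 10))² - 24921 = 36*(-7*10*92)² - 24921 = 36*(-6440)² - 24921 = 36*41473600 - 24921 = 1493049600 - 24921 = 1493024679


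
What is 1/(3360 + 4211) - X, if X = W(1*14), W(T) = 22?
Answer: -166561/7571 ≈ -22.000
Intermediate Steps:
X = 22
1/(3360 + 4211) - X = 1/(3360 + 4211) - 1*22 = 1/7571 - 22 = -166561/7571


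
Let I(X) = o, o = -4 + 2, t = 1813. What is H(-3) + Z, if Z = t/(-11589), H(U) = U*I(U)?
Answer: 67721/11589 ≈ 5.8436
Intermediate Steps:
o = -2
I(X) = -2
H(U) = -2*U (H(U) = U*(-2) = -2*U)
Z = -1813/11589 (Z = 1813/(-11589) = 1813*(-1/11589) = -1813/11589 ≈ -0.15644)
H(-3) + Z = -2*(-3) - 1813/11589 = 6 - 1813/11589 = 67721/11589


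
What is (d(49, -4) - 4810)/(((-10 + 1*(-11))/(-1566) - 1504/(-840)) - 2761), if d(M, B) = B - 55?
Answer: 88956630/50410513 ≈ 1.7646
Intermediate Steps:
d(M, B) = -55 + B
(d(49, -4) - 4810)/(((-10 + 1*(-11))/(-1566) - 1504/(-840)) - 2761) = ((-55 - 4) - 4810)/(((-10 + 1*(-11))/(-1566) - 1504/(-840)) - 2761) = (-59 - 4810)/(((-10 - 11)*(-1/1566) - 1504*(-1/840)) - 2761) = -4869/((-21*(-1/1566) + 188/105) - 2761) = -4869/((7/522 + 188/105) - 2761) = -4869/(32957/18270 - 2761) = -4869/(-50410513/18270) = -4869*(-18270/50410513) = 88956630/50410513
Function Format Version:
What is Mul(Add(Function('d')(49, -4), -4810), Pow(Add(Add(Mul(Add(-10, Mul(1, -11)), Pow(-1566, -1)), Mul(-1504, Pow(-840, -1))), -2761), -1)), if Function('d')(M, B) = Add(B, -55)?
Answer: Rational(88956630, 50410513) ≈ 1.7646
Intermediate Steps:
Function('d')(M, B) = Add(-55, B)
Mul(Add(Function('d')(49, -4), -4810), Pow(Add(Add(Mul(Add(-10, Mul(1, -11)), Pow(-1566, -1)), Mul(-1504, Pow(-840, -1))), -2761), -1)) = Mul(Add(Add(-55, -4), -4810), Pow(Add(Add(Mul(Add(-10, Mul(1, -11)), Pow(-1566, -1)), Mul(-1504, Pow(-840, -1))), -2761), -1)) = Mul(Add(-59, -4810), Pow(Add(Add(Mul(Add(-10, -11), Rational(-1, 1566)), Mul(-1504, Rational(-1, 840))), -2761), -1)) = Mul(-4869, Pow(Add(Add(Mul(-21, Rational(-1, 1566)), Rational(188, 105)), -2761), -1)) = Mul(-4869, Pow(Add(Add(Rational(7, 522), Rational(188, 105)), -2761), -1)) = Mul(-4869, Pow(Add(Rational(32957, 18270), -2761), -1)) = Mul(-4869, Pow(Rational(-50410513, 18270), -1)) = Mul(-4869, Rational(-18270, 50410513)) = Rational(88956630, 50410513)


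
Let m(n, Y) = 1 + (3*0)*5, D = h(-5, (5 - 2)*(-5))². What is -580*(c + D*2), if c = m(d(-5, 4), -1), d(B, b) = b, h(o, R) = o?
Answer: -29580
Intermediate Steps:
D = 25 (D = (-5)² = 25)
m(n, Y) = 1 (m(n, Y) = 1 + 0*5 = 1 + 0 = 1)
c = 1
-580*(c + D*2) = -580*(1 + 25*2) = -580*(1 + 50) = -580*51 = -29580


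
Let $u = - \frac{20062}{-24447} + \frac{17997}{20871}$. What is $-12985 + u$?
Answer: $- \frac{736057910476}{56692593} \approx -12983.0$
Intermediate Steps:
$u = \frac{95409629}{56692593}$ ($u = \left(-20062\right) \left(- \frac{1}{24447}\right) + 17997 \cdot \frac{1}{20871} = \frac{20062}{24447} + \frac{5999}{6957} = \frac{95409629}{56692593} \approx 1.6829$)
$-12985 + u = -12985 + \frac{95409629}{56692593} = - \frac{736057910476}{56692593}$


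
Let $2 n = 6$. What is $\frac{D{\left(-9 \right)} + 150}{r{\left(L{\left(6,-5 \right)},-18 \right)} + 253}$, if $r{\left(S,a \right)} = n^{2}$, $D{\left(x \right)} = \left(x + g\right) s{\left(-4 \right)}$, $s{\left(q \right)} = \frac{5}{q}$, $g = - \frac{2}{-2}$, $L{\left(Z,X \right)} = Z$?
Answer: $\frac{80}{131} \approx 0.61069$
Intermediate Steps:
$g = 1$ ($g = \left(-2\right) \left(- \frac{1}{2}\right) = 1$)
$n = 3$ ($n = \frac{1}{2} \cdot 6 = 3$)
$D{\left(x \right)} = - \frac{5}{4} - \frac{5 x}{4}$ ($D{\left(x \right)} = \left(x + 1\right) \frac{5}{-4} = \left(1 + x\right) 5 \left(- \frac{1}{4}\right) = \left(1 + x\right) \left(- \frac{5}{4}\right) = - \frac{5}{4} - \frac{5 x}{4}$)
$r{\left(S,a \right)} = 9$ ($r{\left(S,a \right)} = 3^{2} = 9$)
$\frac{D{\left(-9 \right)} + 150}{r{\left(L{\left(6,-5 \right)},-18 \right)} + 253} = \frac{\left(- \frac{5}{4} - - \frac{45}{4}\right) + 150}{9 + 253} = \frac{\left(- \frac{5}{4} + \frac{45}{4}\right) + 150}{262} = \left(10 + 150\right) \frac{1}{262} = 160 \cdot \frac{1}{262} = \frac{80}{131}$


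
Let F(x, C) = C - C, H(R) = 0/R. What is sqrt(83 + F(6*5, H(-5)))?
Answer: sqrt(83) ≈ 9.1104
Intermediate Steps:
H(R) = 0
F(x, C) = 0
sqrt(83 + F(6*5, H(-5))) = sqrt(83 + 0) = sqrt(83)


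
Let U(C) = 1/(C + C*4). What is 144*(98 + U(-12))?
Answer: 70548/5 ≈ 14110.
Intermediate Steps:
U(C) = 1/(5*C) (U(C) = 1/(C + 4*C) = 1/(5*C))
144*(98 + U(-12)) = 144*(98 + (⅕)/(-12)) = 144*(98 + (⅕)*(-1/12)) = 144*(98 - 1/60) = 144*(5879/60) = 70548/5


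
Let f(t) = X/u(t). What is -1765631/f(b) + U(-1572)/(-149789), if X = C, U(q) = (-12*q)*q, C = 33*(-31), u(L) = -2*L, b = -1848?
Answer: 29621794688656/4643459 ≈ 6.3792e+6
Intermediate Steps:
C = -1023
U(q) = -12*q²
X = -1023
f(t) = 1023/(2*t) (f(t) = -1023*(-1/(2*t)) = -(-1023)/(2*t) = 1023/(2*t))
-1765631/f(b) + U(-1572)/(-149789) = -1765631/((1023/2)/(-1848)) - 12*(-1572)²/(-149789) = -1765631/((1023/2)*(-1/1848)) - 12*2471184*(-1/149789) = -1765631/(-31/112) - 29654208*(-1/149789) = -1765631*(-112/31) + 29654208/149789 = 197750672/31 + 29654208/149789 = 29621794688656/4643459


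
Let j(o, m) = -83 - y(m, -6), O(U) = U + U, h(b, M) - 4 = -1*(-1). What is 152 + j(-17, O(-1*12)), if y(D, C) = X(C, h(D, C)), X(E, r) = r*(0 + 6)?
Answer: 39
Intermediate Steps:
h(b, M) = 5 (h(b, M) = 4 - 1*(-1) = 4 + 1 = 5)
X(E, r) = 6*r (X(E, r) = r*6 = 6*r)
y(D, C) = 30 (y(D, C) = 6*5 = 30)
O(U) = 2*U
j(o, m) = -113 (j(o, m) = -83 - 1*30 = -83 - 30 = -113)
152 + j(-17, O(-1*12)) = 152 - 113 = 39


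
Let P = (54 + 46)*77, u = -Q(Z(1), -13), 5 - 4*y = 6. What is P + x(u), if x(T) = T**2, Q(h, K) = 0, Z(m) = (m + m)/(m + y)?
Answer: 7700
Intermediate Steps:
y = -1/4 (y = 5/4 - 1/4*6 = 5/4 - 3/2 = -1/4 ≈ -0.25000)
Z(m) = 2*m/(-1/4 + m) (Z(m) = (m + m)/(m - 1/4) = (2*m)/(-1/4 + m) = 2*m/(-1/4 + m))
u = 0 (u = -1*0 = 0)
P = 7700 (P = 100*77 = 7700)
P + x(u) = 7700 + 0**2 = 7700 + 0 = 7700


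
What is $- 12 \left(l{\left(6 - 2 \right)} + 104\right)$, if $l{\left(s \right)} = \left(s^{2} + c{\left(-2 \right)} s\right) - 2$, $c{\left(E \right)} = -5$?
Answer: $-1176$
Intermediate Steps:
$l{\left(s \right)} = -2 + s^{2} - 5 s$ ($l{\left(s \right)} = \left(s^{2} - 5 s\right) - 2 = -2 + s^{2} - 5 s$)
$- 12 \left(l{\left(6 - 2 \right)} + 104\right) = - 12 \left(\left(-2 + \left(6 - 2\right)^{2} - 5 \left(6 - 2\right)\right) + 104\right) = - 12 \left(\left(-2 + 4^{2} - 20\right) + 104\right) = - 12 \left(\left(-2 + 16 - 20\right) + 104\right) = - 12 \left(-6 + 104\right) = \left(-12\right) 98 = -1176$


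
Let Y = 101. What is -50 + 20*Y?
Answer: 1970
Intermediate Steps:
-50 + 20*Y = -50 + 20*101 = -50 + 2020 = 1970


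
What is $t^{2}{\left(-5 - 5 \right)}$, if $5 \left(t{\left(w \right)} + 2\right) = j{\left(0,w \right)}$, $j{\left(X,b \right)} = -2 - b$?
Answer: $\frac{4}{25} \approx 0.16$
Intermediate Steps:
$t{\left(w \right)} = - \frac{12}{5} - \frac{w}{5}$ ($t{\left(w \right)} = -2 + \frac{-2 - w}{5} = -2 - \left(\frac{2}{5} + \frac{w}{5}\right) = - \frac{12}{5} - \frac{w}{5}$)
$t^{2}{\left(-5 - 5 \right)} = \left(- \frac{12}{5} - \frac{-5 - 5}{5}\right)^{2} = \left(- \frac{12}{5} - -2\right)^{2} = \left(- \frac{12}{5} + 2\right)^{2} = \left(- \frac{2}{5}\right)^{2} = \frac{4}{25}$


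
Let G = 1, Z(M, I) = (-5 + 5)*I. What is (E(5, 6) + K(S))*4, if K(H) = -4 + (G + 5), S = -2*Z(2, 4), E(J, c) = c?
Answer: 32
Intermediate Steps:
Z(M, I) = 0 (Z(M, I) = 0*I = 0)
S = 0 (S = -2*0 = 0)
K(H) = 2 (K(H) = -4 + (1 + 5) = -4 + 6 = 2)
(E(5, 6) + K(S))*4 = (6 + 2)*4 = 8*4 = 32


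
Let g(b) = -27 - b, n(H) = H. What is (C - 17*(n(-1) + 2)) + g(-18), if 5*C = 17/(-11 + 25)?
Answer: -1803/70 ≈ -25.757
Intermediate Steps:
C = 17/70 (C = (17/(-11 + 25))/5 = (17/14)/5 = ((1/14)*17)/5 = (⅕)*(17/14) = 17/70 ≈ 0.24286)
(C - 17*(n(-1) + 2)) + g(-18) = (17/70 - 17*(-1 + 2)) + (-27 - 1*(-18)) = (17/70 - 17*1) + (-27 + 18) = (17/70 - 17) - 9 = -1173/70 - 9 = -1803/70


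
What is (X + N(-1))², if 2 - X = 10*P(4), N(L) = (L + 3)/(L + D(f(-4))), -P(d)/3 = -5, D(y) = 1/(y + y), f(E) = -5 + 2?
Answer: 1098304/49 ≈ 22414.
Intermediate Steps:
f(E) = -3
D(y) = 1/(2*y)
P(d) = 15 (P(d) = -3*(-5) = 15)
N(L) = (3 + L)/(-⅙ + L) (N(L) = (L + 3)/(L + (½)/(-3)) = (3 + L)/(L + (½)*(-⅓)) = (3 + L)/(L - ⅙) = (3 + L)/(-⅙ + L))
X = -148 (X = 2 - 10*15 = 2 - 1*150 = 2 - 150 = -148)
(X + N(-1))² = (-148 + 6*(3 - 1)/(-1 + 6*(-1)))² = (-148 + 6*2/(-1 - 6))² = (-148 + 6*2/(-7))² = (-148 + 6*(-⅐)*2)² = (-148 - 12/7)² = (-1048/7)² = 1098304/49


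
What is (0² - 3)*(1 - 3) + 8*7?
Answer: 62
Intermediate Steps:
(0² - 3)*(1 - 3) + 8*7 = (0 - 3)*(-2) + 56 = -3*(-2) + 56 = 6 + 56 = 62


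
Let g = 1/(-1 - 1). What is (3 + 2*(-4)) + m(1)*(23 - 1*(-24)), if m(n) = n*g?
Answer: -57/2 ≈ -28.500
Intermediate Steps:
g = -1/2 (g = 1/(-2) = -1/2 ≈ -0.50000)
m(n) = -n/2 (m(n) = n*(-1/2) = -n/2)
(3 + 2*(-4)) + m(1)*(23 - 1*(-24)) = (3 + 2*(-4)) + (-1/2*1)*(23 - 1*(-24)) = (3 - 8) - (23 + 24)/2 = -5 - 1/2*47 = -5 - 47/2 = -57/2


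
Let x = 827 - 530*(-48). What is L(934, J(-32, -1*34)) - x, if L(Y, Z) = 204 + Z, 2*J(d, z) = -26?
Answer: -26076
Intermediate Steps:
J(d, z) = -13 (J(d, z) = (1/2)*(-26) = -13)
x = 26267 (x = 827 + 25440 = 26267)
L(934, J(-32, -1*34)) - x = (204 - 13) - 1*26267 = 191 - 26267 = -26076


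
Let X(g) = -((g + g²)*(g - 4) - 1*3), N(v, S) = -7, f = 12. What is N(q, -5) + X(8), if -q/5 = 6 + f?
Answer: -292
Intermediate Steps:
q = -90 (q = -5*(6 + 12) = -5*18 = -90)
X(g) = 3 - (-4 + g)*(g + g²) (X(g) = -((g + g²)*(-4 + g) - 3) = -((-4 + g)*(g + g²) - 3) = -(-3 + (-4 + g)*(g + g²)) = 3 - (-4 + g)*(g + g²))
N(q, -5) + X(8) = -7 + (3 - 1*8³ + 3*8² + 4*8) = -7 + (3 - 1*512 + 3*64 + 32) = -7 + (3 - 512 + 192 + 32) = -7 - 285 = -292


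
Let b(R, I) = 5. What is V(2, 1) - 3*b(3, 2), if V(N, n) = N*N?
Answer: -11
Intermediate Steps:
V(N, n) = N**2
V(2, 1) - 3*b(3, 2) = 2**2 - 3*5 = 4 - 15 = -11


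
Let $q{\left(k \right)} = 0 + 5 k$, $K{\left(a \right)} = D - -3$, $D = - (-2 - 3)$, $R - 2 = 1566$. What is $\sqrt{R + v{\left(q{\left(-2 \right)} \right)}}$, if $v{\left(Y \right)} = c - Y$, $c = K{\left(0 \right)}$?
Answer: $\sqrt{1586} \approx 39.825$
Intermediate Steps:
$R = 1568$ ($R = 2 + 1566 = 1568$)
$D = 5$ ($D = \left(-1\right) \left(-5\right) = 5$)
$K{\left(a \right)} = 8$ ($K{\left(a \right)} = 5 - -3 = 5 + 3 = 8$)
$q{\left(k \right)} = 5 k$
$c = 8$
$v{\left(Y \right)} = 8 - Y$
$\sqrt{R + v{\left(q{\left(-2 \right)} \right)}} = \sqrt{1568 - \left(-8 + 5 \left(-2\right)\right)} = \sqrt{1568 + \left(8 - -10\right)} = \sqrt{1568 + \left(8 + 10\right)} = \sqrt{1568 + 18} = \sqrt{1586}$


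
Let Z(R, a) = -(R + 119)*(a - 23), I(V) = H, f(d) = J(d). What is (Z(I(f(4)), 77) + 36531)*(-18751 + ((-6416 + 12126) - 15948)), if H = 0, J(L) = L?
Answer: -872713845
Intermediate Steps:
f(d) = d
I(V) = 0
Z(R, a) = -(-23 + a)*(119 + R) (Z(R, a) = -(119 + R)*(-23 + a) = -(-23 + a)*(119 + R))
(Z(I(f(4)), 77) + 36531)*(-18751 + ((-6416 + 12126) - 15948)) = ((2737 - 119*77 + 23*0 - 1*0*77) + 36531)*(-18751 + ((-6416 + 12126) - 15948)) = ((2737 - 9163 + 0 + 0) + 36531)*(-18751 + (5710 - 15948)) = (-6426 + 36531)*(-18751 - 10238) = 30105*(-28989) = -872713845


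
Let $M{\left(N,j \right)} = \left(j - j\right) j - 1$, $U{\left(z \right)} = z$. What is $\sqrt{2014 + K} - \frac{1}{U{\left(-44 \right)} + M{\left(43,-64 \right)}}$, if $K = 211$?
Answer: $\frac{1}{45} + 5 \sqrt{89} \approx 47.192$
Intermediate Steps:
$M{\left(N,j \right)} = -1$ ($M{\left(N,j \right)} = 0 j - 1 = 0 - 1 = -1$)
$\sqrt{2014 + K} - \frac{1}{U{\left(-44 \right)} + M{\left(43,-64 \right)}} = \sqrt{2014 + 211} - \frac{1}{-44 - 1} = \sqrt{2225} - \frac{1}{-45} = 5 \sqrt{89} - - \frac{1}{45} = 5 \sqrt{89} + \frac{1}{45} = \frac{1}{45} + 5 \sqrt{89}$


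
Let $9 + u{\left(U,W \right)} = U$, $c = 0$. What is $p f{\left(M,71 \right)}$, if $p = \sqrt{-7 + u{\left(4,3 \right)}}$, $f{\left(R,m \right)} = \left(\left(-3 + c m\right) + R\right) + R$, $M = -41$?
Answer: $- 170 i \sqrt{3} \approx - 294.45 i$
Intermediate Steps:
$u{\left(U,W \right)} = -9 + U$
$f{\left(R,m \right)} = -3 + 2 R$ ($f{\left(R,m \right)} = \left(\left(-3 + 0 m\right) + R\right) + R = \left(\left(-3 + 0\right) + R\right) + R = \left(-3 + R\right) + R = -3 + 2 R$)
$p = 2 i \sqrt{3}$ ($p = \sqrt{-7 + \left(-9 + 4\right)} = \sqrt{-7 - 5} = \sqrt{-12} = 2 i \sqrt{3} \approx 3.4641 i$)
$p f{\left(M,71 \right)} = 2 i \sqrt{3} \left(-3 + 2 \left(-41\right)\right) = 2 i \sqrt{3} \left(-3 - 82\right) = 2 i \sqrt{3} \left(-85\right) = - 170 i \sqrt{3}$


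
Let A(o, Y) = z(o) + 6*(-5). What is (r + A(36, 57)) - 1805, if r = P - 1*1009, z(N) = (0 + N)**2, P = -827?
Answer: -2375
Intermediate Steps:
z(N) = N**2
r = -1836 (r = -827 - 1*1009 = -827 - 1009 = -1836)
A(o, Y) = -30 + o**2 (A(o, Y) = o**2 + 6*(-5) = o**2 - 30 = -30 + o**2)
(r + A(36, 57)) - 1805 = (-1836 + (-30 + 36**2)) - 1805 = (-1836 + (-30 + 1296)) - 1805 = (-1836 + 1266) - 1805 = -570 - 1805 = -2375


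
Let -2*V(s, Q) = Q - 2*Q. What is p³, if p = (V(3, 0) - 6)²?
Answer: 46656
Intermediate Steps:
V(s, Q) = Q/2 (V(s, Q) = -(Q - 2*Q)/2 = -(-1)*Q/2 = Q/2)
p = 36 (p = ((½)*0 - 6)² = (0 - 6)² = (-6)² = 36)
p³ = 36³ = 46656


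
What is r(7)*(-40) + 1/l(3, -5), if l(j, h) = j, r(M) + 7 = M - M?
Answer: 841/3 ≈ 280.33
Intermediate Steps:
r(M) = -7 (r(M) = -7 + (M - M) = -7 + 0 = -7)
r(7)*(-40) + 1/l(3, -5) = -7*(-40) + 1/3 = 280 + 1/3 = 841/3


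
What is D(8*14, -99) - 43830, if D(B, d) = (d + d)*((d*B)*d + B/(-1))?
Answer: -217368630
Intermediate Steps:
D(B, d) = 2*d*(-B + B*d²) (D(B, d) = (2*d)*((B*d)*d + B*(-1)) = (2*d)*(B*d² - B) = (2*d)*(-B + B*d²) = 2*d*(-B + B*d²))
D(8*14, -99) - 43830 = 2*(8*14)*(-99)*(-1 + (-99)²) - 43830 = 2*112*(-99)*(-1 + 9801) - 43830 = 2*112*(-99)*9800 - 43830 = -217324800 - 43830 = -217368630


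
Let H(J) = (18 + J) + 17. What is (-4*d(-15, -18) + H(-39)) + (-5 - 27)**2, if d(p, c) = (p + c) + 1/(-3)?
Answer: 3460/3 ≈ 1153.3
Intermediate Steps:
d(p, c) = -1/3 + c + p (d(p, c) = (c + p) - 1/3 = -1/3 + c + p)
H(J) = 35 + J
(-4*d(-15, -18) + H(-39)) + (-5 - 27)**2 = (-4*(-1/3 - 18 - 15) + (35 - 39)) + (-5 - 27)**2 = (-4*(-100/3) - 4) + (-32)**2 = (400/3 - 4) + 1024 = 388/3 + 1024 = 3460/3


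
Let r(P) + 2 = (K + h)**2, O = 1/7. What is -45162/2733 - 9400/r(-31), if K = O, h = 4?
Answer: -430791722/676873 ≈ -636.44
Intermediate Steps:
O = 1/7 ≈ 0.14286
K = 1/7 ≈ 0.14286
r(P) = 743/49 (r(P) = -2 + (1/7 + 4)**2 = -2 + (29/7)**2 = -2 + 841/49 = 743/49)
-45162/2733 - 9400/r(-31) = -45162/2733 - 9400/743/49 = -45162*1/2733 - 9400*49/743 = -15054/911 - 460600/743 = -430791722/676873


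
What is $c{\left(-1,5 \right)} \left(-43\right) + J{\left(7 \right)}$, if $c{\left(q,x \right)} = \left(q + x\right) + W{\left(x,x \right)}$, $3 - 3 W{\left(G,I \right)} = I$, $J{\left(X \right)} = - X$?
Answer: $- \frac{451}{3} \approx -150.33$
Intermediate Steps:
$W{\left(G,I \right)} = 1 - \frac{I}{3}$
$c{\left(q,x \right)} = 1 + q + \frac{2 x}{3}$ ($c{\left(q,x \right)} = \left(q + x\right) - \left(-1 + \frac{x}{3}\right) = 1 + q + \frac{2 x}{3}$)
$c{\left(-1,5 \right)} \left(-43\right) + J{\left(7 \right)} = \left(1 - 1 + \frac{2}{3} \cdot 5\right) \left(-43\right) - 7 = \left(1 - 1 + \frac{10}{3}\right) \left(-43\right) - 7 = \frac{10}{3} \left(-43\right) - 7 = - \frac{430}{3} - 7 = - \frac{451}{3}$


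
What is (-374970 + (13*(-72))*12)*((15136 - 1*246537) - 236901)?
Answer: 180859169004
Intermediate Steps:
(-374970 + (13*(-72))*12)*((15136 - 1*246537) - 236901) = (-374970 - 936*12)*((15136 - 246537) - 236901) = (-374970 - 11232)*(-231401 - 236901) = -386202*(-468302) = 180859169004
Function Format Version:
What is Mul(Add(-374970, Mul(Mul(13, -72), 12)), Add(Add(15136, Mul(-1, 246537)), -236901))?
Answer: 180859169004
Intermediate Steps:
Mul(Add(-374970, Mul(Mul(13, -72), 12)), Add(Add(15136, Mul(-1, 246537)), -236901)) = Mul(Add(-374970, Mul(-936, 12)), Add(Add(15136, -246537), -236901)) = Mul(Add(-374970, -11232), Add(-231401, -236901)) = Mul(-386202, -468302) = 180859169004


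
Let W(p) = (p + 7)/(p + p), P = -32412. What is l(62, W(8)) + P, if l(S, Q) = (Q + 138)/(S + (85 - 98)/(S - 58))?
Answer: -30465057/940 ≈ -32410.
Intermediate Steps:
W(p) = (7 + p)/(2*p) (W(p) = (7 + p)/((2*p)) = (7 + p)*(1/(2*p)) = (7 + p)/(2*p))
l(S, Q) = (138 + Q)/(S - 13/(-58 + S))
l(62, W(8)) + P = (8004 - 138*62 + 58*((½)*(7 + 8)/8) - 1*(½)*(7 + 8)/8*62)/(13 - 1*62² + 58*62) - 32412 = (8004 - 8556 + 58*((½)*(⅛)*15) - 1*(½)*(⅛)*15*62)/(13 - 1*3844 + 3596) - 32412 = (8004 - 8556 + 58*(15/16) - 1*15/16*62)/(13 - 3844 + 3596) - 32412 = (8004 - 8556 + 435/8 - 465/8)/(-235) - 32412 = -1/235*(-2223/4) - 32412 = 2223/940 - 32412 = -30465057/940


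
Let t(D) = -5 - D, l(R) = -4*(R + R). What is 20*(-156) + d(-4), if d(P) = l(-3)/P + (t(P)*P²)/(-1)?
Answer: -3110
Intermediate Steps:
l(R) = -8*R
d(P) = 24/P - P²*(-5 - P) (d(P) = (-8*(-3))/P + ((-5 - P)*P²)/(-1) = 24/P + (P²*(-5 - P))*(-1) = 24/P - P²*(-5 - P))
20*(-156) + d(-4) = 20*(-156) + (24 + (-4)³*(5 - 4))/(-4) = -3120 - (24 - 64*1)/4 = -3120 - (24 - 64)/4 = -3120 - ¼*(-40) = -3120 + 10 = -3110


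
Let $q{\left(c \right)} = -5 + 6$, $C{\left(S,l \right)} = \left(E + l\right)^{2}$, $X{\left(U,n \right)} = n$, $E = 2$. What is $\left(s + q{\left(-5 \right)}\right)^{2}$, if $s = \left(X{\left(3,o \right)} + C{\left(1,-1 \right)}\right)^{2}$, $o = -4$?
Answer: $100$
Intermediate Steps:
$C{\left(S,l \right)} = \left(2 + l\right)^{2}$
$q{\left(c \right)} = 1$
$s = 9$ ($s = \left(-4 + \left(2 - 1\right)^{2}\right)^{2} = \left(-4 + 1^{2}\right)^{2} = \left(-4 + 1\right)^{2} = \left(-3\right)^{2} = 9$)
$\left(s + q{\left(-5 \right)}\right)^{2} = \left(9 + 1\right)^{2} = 10^{2} = 100$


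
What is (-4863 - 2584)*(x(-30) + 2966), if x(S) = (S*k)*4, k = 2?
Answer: -20300522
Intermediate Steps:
x(S) = 8*S (x(S) = (S*2)*4 = (2*S)*4 = 8*S)
(-4863 - 2584)*(x(-30) + 2966) = (-4863 - 2584)*(8*(-30) + 2966) = -7447*(-240 + 2966) = -7447*2726 = -20300522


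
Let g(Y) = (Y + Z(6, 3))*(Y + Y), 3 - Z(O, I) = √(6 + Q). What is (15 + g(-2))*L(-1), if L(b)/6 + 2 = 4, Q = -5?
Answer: 180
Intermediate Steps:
Z(O, I) = 2 (Z(O, I) = 3 - √(6 - 5) = 3 - √1 = 3 - 1*1 = 3 - 1 = 2)
L(b) = 12 (L(b) = -12 + 6*4 = -12 + 24 = 12)
g(Y) = 2*Y*(2 + Y) (g(Y) = (Y + 2)*(Y + Y) = (2 + Y)*(2*Y) = 2*Y*(2 + Y))
(15 + g(-2))*L(-1) = (15 + 2*(-2)*(2 - 2))*12 = (15 + 2*(-2)*0)*12 = (15 + 0)*12 = 15*12 = 180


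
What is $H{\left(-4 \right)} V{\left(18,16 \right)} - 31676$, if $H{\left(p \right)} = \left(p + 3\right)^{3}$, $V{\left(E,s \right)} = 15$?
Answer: $-31691$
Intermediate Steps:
$H{\left(p \right)} = \left(3 + p\right)^{3}$
$H{\left(-4 \right)} V{\left(18,16 \right)} - 31676 = \left(3 - 4\right)^{3} \cdot 15 - 31676 = \left(-1\right)^{3} \cdot 15 - 31676 = \left(-1\right) 15 - 31676 = -15 - 31676 = -31691$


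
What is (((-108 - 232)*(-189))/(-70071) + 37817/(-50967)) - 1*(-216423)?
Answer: 257635802819828/1190436219 ≈ 2.1642e+5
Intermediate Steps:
(((-108 - 232)*(-189))/(-70071) + 37817/(-50967)) - 1*(-216423) = (-340*(-189)*(-1/70071) + 37817*(-1/50967)) + 216423 = (64260*(-1/70071) - 37817/50967) + 216423 = (-21420/23357 - 37817/50967) + 216423 = -1975004809/1190436219 + 216423 = 257635802819828/1190436219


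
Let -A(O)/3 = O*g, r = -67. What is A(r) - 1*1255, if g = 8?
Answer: 353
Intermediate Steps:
A(O) = -24*O (A(O) = -3*O*8 = -24*O)
A(r) - 1*1255 = -24*(-67) - 1*1255 = 1608 - 1255 = 353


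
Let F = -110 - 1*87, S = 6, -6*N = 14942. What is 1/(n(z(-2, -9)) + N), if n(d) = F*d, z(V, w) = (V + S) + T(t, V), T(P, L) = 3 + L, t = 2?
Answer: -3/10426 ≈ -0.00028774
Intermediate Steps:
N = -7471/3 (N = -⅙*14942 = -7471/3 ≈ -2490.3)
F = -197 (F = -110 - 87 = -197)
z(V, w) = 9 + 2*V (z(V, w) = (V + 6) + (3 + V) = (6 + V) + (3 + V) = 9 + 2*V)
n(d) = -197*d
1/(n(z(-2, -9)) + N) = 1/(-197*(9 + 2*(-2)) - 7471/3) = 1/(-197*(9 - 4) - 7471/3) = 1/(-197*5 - 7471/3) = 1/(-985 - 7471/3) = 1/(-10426/3) = -3/10426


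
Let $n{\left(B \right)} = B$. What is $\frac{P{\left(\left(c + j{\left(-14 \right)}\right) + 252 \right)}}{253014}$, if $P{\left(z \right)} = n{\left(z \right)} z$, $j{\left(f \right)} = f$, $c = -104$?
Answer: $\frac{8978}{126507} \approx 0.070968$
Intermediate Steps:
$P{\left(z \right)} = z^{2}$ ($P{\left(z \right)} = z z = z^{2}$)
$\frac{P{\left(\left(c + j{\left(-14 \right)}\right) + 252 \right)}}{253014} = \frac{\left(\left(-104 - 14\right) + 252\right)^{2}}{253014} = \left(-118 + 252\right)^{2} \cdot \frac{1}{253014} = 134^{2} \cdot \frac{1}{253014} = 17956 \cdot \frac{1}{253014} = \frac{8978}{126507}$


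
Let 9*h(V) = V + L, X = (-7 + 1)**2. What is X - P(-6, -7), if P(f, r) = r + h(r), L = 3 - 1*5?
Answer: 44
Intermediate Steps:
L = -2 (L = 3 - 5 = -2)
X = 36 (X = (-6)**2 = 36)
h(V) = -2/9 + V/9 (h(V) = (V - 2)/9 = (-2 + V)/9 = -2/9 + V/9)
P(f, r) = -2/9 + 10*r/9 (P(f, r) = r + (-2/9 + r/9) = -2/9 + 10*r/9)
X - P(-6, -7) = 36 - (-2/9 + (10/9)*(-7)) = 36 - (-2/9 - 70/9) = 36 - 1*(-8) = 36 + 8 = 44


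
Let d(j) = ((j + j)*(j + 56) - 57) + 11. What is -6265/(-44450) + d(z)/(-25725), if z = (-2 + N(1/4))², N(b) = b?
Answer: 53808161/418185600 ≈ 0.12867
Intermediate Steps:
z = 49/16 (z = (-2 + 1/4)² = (-2 + 1*(¼))² = (-2 + ¼)² = (-7/4)² = 49/16 ≈ 3.0625)
d(j) = -46 + 2*j*(56 + j) (d(j) = ((2*j)*(56 + j) - 57) + 11 = (2*j*(56 + j) - 57) + 11 = (-57 + 2*j*(56 + j)) + 11 = -46 + 2*j*(56 + j))
-6265/(-44450) + d(z)/(-25725) = -6265/(-44450) + (-46 + 2*(49/16)² + 112*(49/16))/(-25725) = -6265*(-1/44450) + (-46 + 2*(2401/256) + 343)*(-1/25725) = 179/1270 + (-46 + 2401/128 + 343)*(-1/25725) = 179/1270 + (40417/128)*(-1/25725) = 179/1270 - 40417/3292800 = 53808161/418185600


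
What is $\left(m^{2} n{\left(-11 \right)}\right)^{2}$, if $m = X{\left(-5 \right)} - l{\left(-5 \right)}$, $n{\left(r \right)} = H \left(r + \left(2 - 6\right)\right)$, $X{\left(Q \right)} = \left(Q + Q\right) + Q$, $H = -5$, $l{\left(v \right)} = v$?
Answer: $56250000$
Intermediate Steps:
$X{\left(Q \right)} = 3 Q$ ($X{\left(Q \right)} = 2 Q + Q = 3 Q$)
$n{\left(r \right)} = 20 - 5 r$ ($n{\left(r \right)} = - 5 \left(r + \left(2 - 6\right)\right) = - 5 \left(r - 4\right) = - 5 \left(-4 + r\right) = 20 - 5 r$)
$m = -10$ ($m = 3 \left(-5\right) - -5 = -15 + 5 = -10$)
$\left(m^{2} n{\left(-11 \right)}\right)^{2} = \left(\left(-10\right)^{2} \left(20 - -55\right)\right)^{2} = \left(100 \left(20 + 55\right)\right)^{2} = \left(100 \cdot 75\right)^{2} = 7500^{2} = 56250000$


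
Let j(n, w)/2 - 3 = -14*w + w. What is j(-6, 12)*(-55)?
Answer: 16830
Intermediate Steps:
j(n, w) = 6 - 26*w (j(n, w) = 6 + 2*(-14*w + w) = 6 + 2*(-13*w) = 6 - 26*w)
j(-6, 12)*(-55) = (6 - 26*12)*(-55) = (6 - 312)*(-55) = -306*(-55) = 16830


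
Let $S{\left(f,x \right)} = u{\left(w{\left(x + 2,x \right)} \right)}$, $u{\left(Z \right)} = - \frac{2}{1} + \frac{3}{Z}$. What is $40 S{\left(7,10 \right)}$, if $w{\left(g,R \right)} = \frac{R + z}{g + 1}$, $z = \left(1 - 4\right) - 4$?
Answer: $440$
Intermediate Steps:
$z = -7$ ($z = -3 - 4 = -7$)
$w{\left(g,R \right)} = \frac{-7 + R}{1 + g}$ ($w{\left(g,R \right)} = \frac{R - 7}{g + 1} = \frac{-7 + R}{1 + g}$)
$u{\left(Z \right)} = -2 + \frac{3}{Z}$ ($u{\left(Z \right)} = \left(-2\right) 1 + \frac{3}{Z} = -2 + \frac{3}{Z}$)
$S{\left(f,x \right)} = -2 + \frac{3 \left(3 + x\right)}{-7 + x}$ ($S{\left(f,x \right)} = -2 + \frac{3}{\frac{1}{1 + \left(x + 2\right)} \left(-7 + x\right)} = -2 + \frac{3}{\frac{1}{1 + \left(2 + x\right)} \left(-7 + x\right)} = -2 + \frac{3}{\frac{1}{3 + x} \left(-7 + x\right)} = -2 + 3 \frac{3 + x}{-7 + x} = -2 + \frac{3 \left(3 + x\right)}{-7 + x}$)
$40 S{\left(7,10 \right)} = 40 \frac{23 + 10}{-7 + 10} = 40 \cdot \frac{1}{3} \cdot 33 = 40 \cdot 11 = 440$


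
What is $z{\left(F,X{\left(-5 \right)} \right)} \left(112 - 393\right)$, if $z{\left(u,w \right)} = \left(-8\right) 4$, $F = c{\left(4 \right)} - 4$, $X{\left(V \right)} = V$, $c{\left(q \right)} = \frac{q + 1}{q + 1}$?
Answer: $8992$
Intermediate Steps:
$c{\left(q \right)} = 1$ ($c{\left(q \right)} = \frac{1 + q}{1 + q} = 1$)
$F = -3$ ($F = 1 - 4 = -3$)
$z{\left(u,w \right)} = -32$
$z{\left(F,X{\left(-5 \right)} \right)} \left(112 - 393\right) = - 32 \left(112 - 393\right) = \left(-32\right) \left(-281\right) = 8992$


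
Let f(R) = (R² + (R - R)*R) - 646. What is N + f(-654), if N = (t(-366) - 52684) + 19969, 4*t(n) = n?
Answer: 788527/2 ≈ 3.9426e+5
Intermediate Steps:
t(n) = n/4
N = -65613/2 (N = ((¼)*(-366) - 52684) + 19969 = (-183/2 - 52684) + 19969 = -105551/2 + 19969 = -65613/2 ≈ -32807.)
f(R) = -646 + R² (f(R) = (R² + 0*R) - 646 = (R² + 0) - 646 = R² - 646 = -646 + R²)
N + f(-654) = -65613/2 + (-646 + (-654)²) = -65613/2 + (-646 + 427716) = -65613/2 + 427070 = 788527/2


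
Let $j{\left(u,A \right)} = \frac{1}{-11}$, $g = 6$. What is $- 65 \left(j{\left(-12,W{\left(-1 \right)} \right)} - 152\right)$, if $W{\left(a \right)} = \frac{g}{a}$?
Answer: $\frac{108745}{11} \approx 9885.9$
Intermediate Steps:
$W{\left(a \right)} = \frac{6}{a}$
$j{\left(u,A \right)} = - \frac{1}{11}$
$- 65 \left(j{\left(-12,W{\left(-1 \right)} \right)} - 152\right) = - 65 \left(- \frac{1}{11} - 152\right) = \left(-65\right) \left(- \frac{1673}{11}\right) = \frac{108745}{11}$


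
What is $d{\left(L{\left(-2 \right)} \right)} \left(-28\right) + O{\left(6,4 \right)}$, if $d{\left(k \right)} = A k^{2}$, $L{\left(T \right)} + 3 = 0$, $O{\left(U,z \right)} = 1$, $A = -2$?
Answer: $505$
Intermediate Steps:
$L{\left(T \right)} = -3$ ($L{\left(T \right)} = -3 + 0 = -3$)
$d{\left(k \right)} = - 2 k^{2}$
$d{\left(L{\left(-2 \right)} \right)} \left(-28\right) + O{\left(6,4 \right)} = - 2 \left(-3\right)^{2} \left(-28\right) + 1 = \left(-2\right) 9 \left(-28\right) + 1 = \left(-18\right) \left(-28\right) + 1 = 504 + 1 = 505$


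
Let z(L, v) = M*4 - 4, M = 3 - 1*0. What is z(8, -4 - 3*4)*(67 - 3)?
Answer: 512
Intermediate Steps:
M = 3 (M = 3 + 0 = 3)
z(L, v) = 8 (z(L, v) = 3*4 - 4 = 12 - 4 = 8)
z(8, -4 - 3*4)*(67 - 3) = 8*(67 - 3) = 8*64 = 512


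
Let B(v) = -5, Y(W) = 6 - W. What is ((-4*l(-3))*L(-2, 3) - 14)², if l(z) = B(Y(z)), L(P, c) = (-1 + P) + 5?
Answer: 676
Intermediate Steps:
L(P, c) = 4 + P
l(z) = -5
((-4*l(-3))*L(-2, 3) - 14)² = ((-4*(-5))*(4 - 2) - 14)² = (20*2 - 14)² = (40 - 14)² = 26² = 676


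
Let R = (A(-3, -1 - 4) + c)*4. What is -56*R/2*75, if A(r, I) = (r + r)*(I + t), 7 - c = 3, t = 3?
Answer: -134400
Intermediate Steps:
c = 4 (c = 7 - 1*3 = 7 - 3 = 4)
A(r, I) = 2*r*(3 + I) (A(r, I) = (r + r)*(I + 3) = (2*r)*(3 + I) = 2*r*(3 + I))
R = 64 (R = (2*(-3)*(3 + (-1 - 4)) + 4)*4 = (2*(-3)*(3 - 5) + 4)*4 = (2*(-3)*(-2) + 4)*4 = (12 + 4)*4 = 16*4 = 64)
-56*R/2*75 = -3584/2*75 = -56*32*75 = -1792*75 = -134400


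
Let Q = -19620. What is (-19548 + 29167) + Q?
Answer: -10001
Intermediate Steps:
(-19548 + 29167) + Q = (-19548 + 29167) - 19620 = 9619 - 19620 = -10001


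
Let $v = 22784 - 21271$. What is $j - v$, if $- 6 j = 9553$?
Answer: $- \frac{18631}{6} \approx -3105.2$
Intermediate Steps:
$j = - \frac{9553}{6}$ ($j = \left(- \frac{1}{6}\right) 9553 = - \frac{9553}{6} \approx -1592.2$)
$v = 1513$
$j - v = - \frac{9553}{6} - 1513 = - \frac{18631}{6}$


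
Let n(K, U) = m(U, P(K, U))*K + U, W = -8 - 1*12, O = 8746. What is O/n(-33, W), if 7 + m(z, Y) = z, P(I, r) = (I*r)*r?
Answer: 8746/871 ≈ 10.041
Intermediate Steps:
P(I, r) = I*r²
m(z, Y) = -7 + z
W = -20 (W = -8 - 12 = -20)
n(K, U) = U + K*(-7 + U) (n(K, U) = (-7 + U)*K + U = K*(-7 + U) + U = U + K*(-7 + U))
O/n(-33, W) = 8746/(-20 - 33*(-7 - 20)) = 8746/(-20 - 33*(-27)) = 8746/(-20 + 891) = 8746/871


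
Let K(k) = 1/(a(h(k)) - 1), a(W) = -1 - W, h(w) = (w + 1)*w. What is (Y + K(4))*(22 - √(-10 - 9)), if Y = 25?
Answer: 549 - 549*I*√19/22 ≈ 549.0 - 108.77*I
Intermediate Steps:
h(w) = w*(1 + w) (h(w) = (1 + w)*w = w*(1 + w))
K(k) = 1/(-2 - k*(1 + k)) (K(k) = 1/((-1 - k*(1 + k)) - 1) = 1/(-2 - k*(1 + k)))
(Y + K(4))*(22 - √(-10 - 9)) = (25 - 1/(2 + 4*(1 + 4)))*(22 - √(-10 - 9)) = (25 - 1/(2 + 4*5))*(22 - √(-19)) = (25 - 1/(2 + 20))*(22 - I*√19) = (25 - 1/22)*(22 - I*√19) = 549*(22 - I*√19)/22 = 549 - 549*I*√19/22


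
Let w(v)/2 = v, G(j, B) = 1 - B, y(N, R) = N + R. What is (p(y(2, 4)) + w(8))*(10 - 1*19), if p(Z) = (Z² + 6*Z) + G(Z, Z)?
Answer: -747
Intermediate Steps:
p(Z) = 1 + Z² + 5*Z (p(Z) = (Z² + 6*Z) + (1 - Z) = 1 + Z² + 5*Z)
w(v) = 2*v
(p(y(2, 4)) + w(8))*(10 - 1*19) = ((1 + (2 + 4)² + 5*(2 + 4)) + 2*8)*(10 - 1*19) = ((1 + 6² + 5*6) + 16)*(10 - 19) = ((1 + 36 + 30) + 16)*(-9) = (67 + 16)*(-9) = 83*(-9) = -747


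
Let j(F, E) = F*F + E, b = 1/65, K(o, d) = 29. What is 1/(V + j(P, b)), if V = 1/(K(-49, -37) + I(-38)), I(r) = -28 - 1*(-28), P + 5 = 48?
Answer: 1885/3485459 ≈ 0.00054082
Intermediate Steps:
P = 43 (P = -5 + 48 = 43)
I(r) = 0 (I(r) = -28 + 28 = 0)
b = 1/65 ≈ 0.015385
V = 1/29 (V = 1/(29 + 0) = 1/29 ≈ 0.034483)
j(F, E) = E + F² (j(F, E) = F² + E = E + F²)
1/(V + j(P, b)) = 1/(1/29 + (1/65 + 43²)) = 1/(1/29 + (1/65 + 1849)) = 1/(1/29 + 120186/65) = 1/(3485459/1885) = 1885/3485459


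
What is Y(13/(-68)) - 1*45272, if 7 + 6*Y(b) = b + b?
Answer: -9235739/204 ≈ -45273.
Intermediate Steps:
Y(b) = -7/6 + b/3 (Y(b) = -7/6 + (b + b)/6 = -7/6 + (2*b)/6 = -7/6 + b/3)
Y(13/(-68)) - 1*45272 = (-7/6 + (13/(-68))/3) - 1*45272 = (-7/6 + (13*(-1/68))/3) - 45272 = (-7/6 + (1/3)*(-13/68)) - 45272 = (-7/6 - 13/204) - 45272 = -251/204 - 45272 = -9235739/204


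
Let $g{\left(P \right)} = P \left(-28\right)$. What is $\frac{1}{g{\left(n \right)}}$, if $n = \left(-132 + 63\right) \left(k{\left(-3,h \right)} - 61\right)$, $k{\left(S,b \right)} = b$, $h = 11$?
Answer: $- \frac{1}{96600} \approx -1.0352 \cdot 10^{-5}$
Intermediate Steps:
$n = 3450$ ($n = \left(-132 + 63\right) \left(11 - 61\right) = \left(-69\right) \left(-50\right) = 3450$)
$g{\left(P \right)} = - 28 P$
$\frac{1}{g{\left(n \right)}} = \frac{1}{\left(-28\right) 3450} = \frac{1}{-96600} = - \frac{1}{96600}$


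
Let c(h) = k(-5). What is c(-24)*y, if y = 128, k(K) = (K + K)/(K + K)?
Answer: 128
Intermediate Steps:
k(K) = 1 (k(K) = (2*K)/((2*K)) = (2*K)*(1/(2*K)) = 1)
c(h) = 1
c(-24)*y = 1*128 = 128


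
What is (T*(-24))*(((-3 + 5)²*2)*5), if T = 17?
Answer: -16320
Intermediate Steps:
(T*(-24))*(((-3 + 5)²*2)*5) = (17*(-24))*(((-3 + 5)²*2)*5) = -408*2²*2*5 = -408*4*2*5 = -3264*5 = -408*40 = -16320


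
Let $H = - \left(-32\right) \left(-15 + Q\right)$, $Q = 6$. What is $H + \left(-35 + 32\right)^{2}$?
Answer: $-279$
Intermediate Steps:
$H = -288$ ($H = - \left(-32\right) \left(-15 + 6\right) = - \left(-32\right) \left(-9\right) = \left(-1\right) 288 = -288$)
$H + \left(-35 + 32\right)^{2} = -288 + \left(-35 + 32\right)^{2} = -288 + \left(-3\right)^{2} = -288 + 9 = -279$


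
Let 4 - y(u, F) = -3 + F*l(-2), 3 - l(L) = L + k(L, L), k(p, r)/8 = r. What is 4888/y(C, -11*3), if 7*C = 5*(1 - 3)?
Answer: 1222/175 ≈ 6.9829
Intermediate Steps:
C = -10/7 (C = (5*(1 - 3))/7 = (5*(-2))/7 = (⅐)*(-10) = -10/7 ≈ -1.4286)
k(p, r) = 8*r
l(L) = 3 - 9*L (l(L) = 3 - (L + 8*L) = 3 - 9*L)
y(u, F) = 7 - 21*F (y(u, F) = 4 - (-3 + F*(3 - 9*(-2))) = 4 - (-3 + F*(3 + 18)) = 4 - (-3 + F*21) = 4 - (-3 + 21*F) = 4 + (3 - 21*F) = 7 - 21*F)
4888/y(C, -11*3) = 4888/(7 - (-231)*3) = 4888/(7 - 21*(-33)) = 4888/(7 + 693) = 4888/700 = 4888*(1/700) = 1222/175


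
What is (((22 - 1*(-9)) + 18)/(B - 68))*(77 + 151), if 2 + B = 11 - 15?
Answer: -5586/37 ≈ -150.97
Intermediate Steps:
B = -6 (B = -2 + (11 - 15) = -2 - 4 = -6)
(((22 - 1*(-9)) + 18)/(B - 68))*(77 + 151) = (((22 - 1*(-9)) + 18)/(-6 - 68))*(77 + 151) = (((22 + 9) + 18)/(-74))*228 = ((31 + 18)*(-1/74))*228 = (49*(-1/74))*228 = -49/74*228 = -5586/37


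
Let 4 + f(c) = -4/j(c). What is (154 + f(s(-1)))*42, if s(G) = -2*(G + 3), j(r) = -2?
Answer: 6384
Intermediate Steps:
s(G) = -6 - 2*G (s(G) = -2*(3 + G) = -6 - 2*G)
f(c) = -2 (f(c) = -4 - 4/(-2) = -4 - 4*(-1/2) = -4 + 2 = -2)
(154 + f(s(-1)))*42 = (154 - 2)*42 = 152*42 = 6384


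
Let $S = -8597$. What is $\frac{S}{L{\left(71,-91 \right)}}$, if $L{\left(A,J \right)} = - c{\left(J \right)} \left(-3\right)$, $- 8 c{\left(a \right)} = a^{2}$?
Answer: $\frac{68776}{24843} \approx 2.7684$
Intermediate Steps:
$c{\left(a \right)} = - \frac{a^{2}}{8}$
$L{\left(A,J \right)} = - \frac{3 J^{2}}{8}$ ($L{\left(A,J \right)} = - \frac{\left(-1\right) J^{2}}{8} \left(-3\right) = \frac{J^{2}}{8} \left(-3\right) = - \frac{3 J^{2}}{8}$)
$\frac{S}{L{\left(71,-91 \right)}} = - \frac{8597}{\left(- \frac{3}{8}\right) \left(-91\right)^{2}} = - \frac{8597}{\left(- \frac{3}{8}\right) 8281} = - \frac{8597}{- \frac{24843}{8}} = \left(-8597\right) \left(- \frac{8}{24843}\right) = \frac{68776}{24843}$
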